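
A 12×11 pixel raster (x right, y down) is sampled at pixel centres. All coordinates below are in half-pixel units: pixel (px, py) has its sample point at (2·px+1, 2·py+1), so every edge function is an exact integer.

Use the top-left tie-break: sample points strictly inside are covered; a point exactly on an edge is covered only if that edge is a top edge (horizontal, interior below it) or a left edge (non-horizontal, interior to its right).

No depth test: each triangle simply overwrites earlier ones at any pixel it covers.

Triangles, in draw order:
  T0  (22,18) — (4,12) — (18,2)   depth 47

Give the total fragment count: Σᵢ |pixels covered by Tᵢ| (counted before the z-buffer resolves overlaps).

T0:
  2·area = 264
  edge (22, 18)→(4, 12): d=(-18,-6) top-left  bias=+0
  edge (4, 12)→(18, 2): d=(14,-10) top-left  bias=+0
  edge (18, 2)→(22, 18): d=(4,16) right/bottom  bias=-1
    (8,1)@(17, 3): e=[240,4,20] → X
    (9,1)@(19, 3): e=[252,24,-12] → .
    (7,2)@(15, 5): e=[192,12,60] → X
    (9,2)@(19, 5): e=[216,52,-4] → .
    (5,3)@(11, 7): e=[132,0,132] → X  [on edge]
    (6,3)@(13, 7): e=[144,20,100] → X
    (9,3)@(19, 7): e=[180,80,4] → X
    (10,3)@(21, 7): e=[192,100,-28] → .
    (4,4)@(9, 9): e=[84,8,172] → X
    (10,4)@(21, 9): e=[156,128,-20] → .
    (0,5)@(1, 11): e=[0,-44,308] → .  [on edge]
    (3,5)@(7, 11): e=[36,16,212] → X
    (3,6)@(7, 13): e=[0,44,220] → X  [on edge]
    (6,7)@(13, 15): e=[0,132,132] → X  [on edge]
    (9,8)@(19, 17): e=[0,220,44] → X  [on edge]
  covered (35 px):
    . . . . . . . . . . . .
    . . . . . . . . X . . .
    . . . . . . . X X . . .
    . . . . . X X X X X . .
    . . . . X X X X X X . .
    . . . X X X X X X X . .
    . . . X X X X X X X . .
    . . . . . . X X X X X .
    . . . . . . . . . X X .
    . . . . . . . . . . . .
    . . . . . . . . . . . .

Final: 35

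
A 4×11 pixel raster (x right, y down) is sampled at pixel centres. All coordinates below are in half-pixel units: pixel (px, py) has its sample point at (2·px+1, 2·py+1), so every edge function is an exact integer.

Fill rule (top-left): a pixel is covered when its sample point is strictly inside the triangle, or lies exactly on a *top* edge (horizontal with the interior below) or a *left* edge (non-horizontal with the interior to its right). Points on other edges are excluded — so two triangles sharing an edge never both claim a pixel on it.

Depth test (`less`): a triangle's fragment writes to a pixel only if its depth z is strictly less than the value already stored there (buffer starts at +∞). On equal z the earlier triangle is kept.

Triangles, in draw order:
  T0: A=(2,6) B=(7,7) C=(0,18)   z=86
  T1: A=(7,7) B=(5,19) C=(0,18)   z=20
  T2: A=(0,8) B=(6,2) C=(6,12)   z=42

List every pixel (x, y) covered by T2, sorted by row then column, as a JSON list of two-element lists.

T0:
  2·area = 62
  edge (2, 6)→(7, 7): d=(5,1) right/bottom  bias=-1
  edge (7, 7)→(0, 18): d=(-7,11) right/bottom  bias=-1
  edge (0, 18)→(2, 6): d=(2,-12) top-left  bias=+0
    (1,3)@(3, 7): e=[4,44,14] → #
    (2,3)@(5, 7): e=[2,22,38] → #
    (3,3)@(7, 7): e=[0,0,62] → ·  [on edge]
    (1,4)@(3, 9): e=[14,30,18] → #
    (3,4)@(7, 9): e=[10,-14,66] → ·
    (1,5)@(3, 11): e=[24,16,22] → #
    (2,5)@(5, 11): e=[22,-6,46] → ·
    (0,6)@(1, 13): e=[36,24,2] → #
    (2,6)@(5, 13): e=[32,-20,50] → ·
    (0,7)@(1, 15): e=[46,10,6] → #
    (1,7)@(3, 15): e=[44,-12,30] → ·
    (0,8)@(1, 17): e=[56,-4,10] → ·
  covered (8 px):
    · · · ·
    · · · ·
    · · · ·
    · # # ·
    · # # ·
    · # · ·
    # # · ·
    # · · ·
    · · · ·
    · · · ·
    · · · ·
T1:
  2·area = 62
  edge (7, 7)→(5, 19): d=(-2,12) right/bottom  bias=-1
  edge (5, 19)→(0, 18): d=(-5,-1) top-left  bias=+0
  edge (0, 18)→(7, 7): d=(7,-11) top-left  bias=+0
    (3,3)@(7, 7): e=[0,62,0] → ·  [on edge]
    (2,5)@(5, 11): e=[16,40,6] → #
    (3,5)@(7, 11): e=[-8,42,28] → ·
    (2,6)@(5, 13): e=[12,30,20] → #
    (3,6)@(7, 13): e=[-12,32,42] → ·
    (1,7)@(3, 15): e=[32,18,12] → #
    (3,7)@(7, 15): e=[-16,22,56] → ·
    (0,8)@(1, 17): e=[52,6,4] → #
    (3,8)@(7, 17): e=[-20,12,70] → ·
    (0,9)@(1, 19): e=[48,-4,18] → ·
    (1,9)@(3, 19): e=[24,-2,40] → ·
    (2,9)@(5, 19): e=[0,0,62] → ·  [on edge]
  covered (7 px):
    · · · ·
    · · · ·
    · · · ·
    · · · ·
    · · · ·
    · · # ·
    · · # ·
    · # # ·
    # # # ·
    · · · ·
    · · · ·
T2:
  2·area = 60
  edge (0, 8)→(6, 2): d=(6,-6) top-left  bias=+0
  edge (6, 2)→(6, 12): d=(0,10) right/bottom  bias=-1
  edge (6, 12)→(0, 8): d=(-6,-4) top-left  bias=+0
    (3,0)@(7, 1): e=[0,-10,70] → ·  [on edge]
    (2,1)@(5, 3): e=[0,10,50] → #  [on edge]
    (3,1)@(7, 3): e=[12,-10,58] → ·
    (1,2)@(3, 5): e=[0,30,30] → #  [on edge]
    (3,2)@(7, 5): e=[24,-10,46] → ·
    (0,3)@(1, 7): e=[0,50,10] → #  [on edge]
    (3,3)@(7, 7): e=[36,-10,34] → ·
    (0,4)@(1, 9): e=[12,50,-2] → ·
    (1,4)@(3, 9): e=[24,30,6] → #
    (3,4)@(7, 9): e=[48,-10,22] → ·
    (1,5)@(3, 11): e=[36,30,-6] → ·
    (2,5)@(5, 11): e=[48,10,2] → #
  covered (9 px):
    · · · ·
    · · # ·
    · # # ·
    # # # ·
    · # # ·
    · · # ·
    · · · ·
    · · · ·
    · · · ·
    · · · ·
    · · · ·

Answer: [[2,1],[1,2],[2,2],[0,3],[1,3],[2,3],[1,4],[2,4],[2,5]]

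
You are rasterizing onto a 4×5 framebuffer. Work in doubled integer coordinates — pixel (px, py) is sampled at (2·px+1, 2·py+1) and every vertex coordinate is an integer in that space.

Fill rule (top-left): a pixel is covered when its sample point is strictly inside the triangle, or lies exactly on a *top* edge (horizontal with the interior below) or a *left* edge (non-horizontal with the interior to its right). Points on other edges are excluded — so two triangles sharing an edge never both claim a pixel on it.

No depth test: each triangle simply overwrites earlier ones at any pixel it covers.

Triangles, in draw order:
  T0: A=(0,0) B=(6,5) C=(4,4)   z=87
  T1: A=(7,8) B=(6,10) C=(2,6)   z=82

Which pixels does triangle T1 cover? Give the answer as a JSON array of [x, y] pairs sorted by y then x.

T0:
  2·area = 4
  edge (0, 0)→(6, 5): d=(6,5) right/bottom  bias=-1
  edge (6, 5)→(4, 4): d=(-2,-1) top-left  bias=+0
  edge (4, 4)→(0, 0): d=(-4,-4) top-left  bias=+0
    (0,0)@(1, 1): e=[1,3,0] → X  [on edge]
    (1,0)@(3, 1): e=[-9,5,8] → .
    (0,1)@(1, 3): e=[13,-1,-8] → .
    (1,1)@(3, 3): e=[3,1,0] → X  [on edge]
    (2,1)@(5, 3): e=[-7,3,8] → .
    (1,2)@(3, 5): e=[15,-3,-8] → .
    (2,2)@(5, 5): e=[5,-1,0] → .  [on edge]
    (3,3)@(7, 7): e=[7,-3,0] → .  [on edge]
  covered (2 px):
    X . . .
    . X . .
    . . . .
    . . . .
    . . . .
T1:
  2·area = 12
  edge (7, 8)→(6, 10): d=(-1,2) right/bottom  bias=-1
  edge (6, 10)→(2, 6): d=(-4,-4) top-left  bias=+0
  edge (2, 6)→(7, 8): d=(5,2) right/bottom  bias=-1
    (0,2)@(1, 5): e=[15,0,-3] → .  [on edge]
    (1,3)@(3, 7): e=[9,0,3] → X  [on edge]
    (2,3)@(5, 7): e=[5,8,-1] → .
    (1,4)@(3, 9): e=[7,-8,13] → .
    (2,4)@(5, 9): e=[3,0,9] → X  [on edge]
    (3,4)@(7, 9): e=[-1,8,5] → .
  covered (2 px):
    . . . .
    . . . .
    . . . .
    . X . .
    . . X .

Final: [[1,3],[2,4]]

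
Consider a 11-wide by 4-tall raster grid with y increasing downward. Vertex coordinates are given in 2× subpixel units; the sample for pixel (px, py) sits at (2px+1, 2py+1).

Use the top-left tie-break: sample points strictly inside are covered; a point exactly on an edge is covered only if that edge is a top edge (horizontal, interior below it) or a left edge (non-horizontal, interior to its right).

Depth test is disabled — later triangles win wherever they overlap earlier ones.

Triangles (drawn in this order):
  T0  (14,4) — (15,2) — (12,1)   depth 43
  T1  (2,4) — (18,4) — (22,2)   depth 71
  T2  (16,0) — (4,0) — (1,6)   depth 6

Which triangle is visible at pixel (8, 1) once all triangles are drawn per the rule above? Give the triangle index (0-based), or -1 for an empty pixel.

T0:
  2·area = 7  (B↔C swapped to make it positive)
  edge (14, 4)→(12, 1): d=(-2,-3) top-left  bias=+0
  edge (12, 1)→(15, 2): d=(3,1) right/bottom  bias=-1
  edge (15, 2)→(14, 4): d=(-1,2) right/bottom  bias=-1
  covered (0 px):
    . . . . . . . . . . .
    . . . . . . . . . . .
    . . . . . . . . . . .
    . . . . . . . . . . .
T1:
  2·area = 32  (B↔C swapped to make it positive)
  edge (2, 4)→(22, 2): d=(20,-2) top-left  bias=+0
  edge (22, 2)→(18, 4): d=(-4,2) right/bottom  bias=-1
  edge (18, 4)→(2, 4): d=(-16,0) right/bottom  bias=-1
    (6,1)@(13, 3): e=[2,14,16] → X
    (7,1)@(15, 3): e=[6,10,16] → X
    (8,1)@(17, 3): e=[10,6,16] → X
    (9,1)@(19, 3): e=[14,2,16] → X
    (10,1)@(21, 3): e=[18,-2,16] → .
    (6,2)@(13, 5): e=[42,6,-16] → .
    (7,2)@(15, 5): e=[46,2,-16] → .
    (8,2)@(17, 5): e=[50,-2,-16] → .
    (9,2)@(19, 5): e=[54,-6,-16] → .
  covered (4 px):
    . . . . . . . . . . .
    . . . . . . X X X X .
    . . . . . . . . . . .
    . . . . . . . . . . .
T2:
  2·area = 72  (B↔C swapped to make it positive)
  edge (16, 0)→(1, 6): d=(-15,6) right/bottom  bias=-1
  edge (1, 6)→(4, 0): d=(3,-6) top-left  bias=+0
  edge (4, 0)→(16, 0): d=(12,0) top-left  bias=+0
    (2,0)@(5, 1): e=[51,9,12] → X
    (3,0)@(7, 1): e=[39,21,12] → X
    (4,0)@(9, 1): e=[27,33,12] → X
    (5,0)@(11, 1): e=[15,45,12] → X
    (6,0)@(13, 1): e=[3,57,12] → X
    (7,0)@(15, 1): e=[-9,69,12] → .
    (1,1)@(3, 3): e=[33,3,36] → X
    (4,1)@(9, 3): e=[-3,39,36] → .
    (5,1)@(11, 3): e=[-15,51,36] → .
    (6,1)@(13, 3): e=[-27,63,36] → .
    (1,2)@(3, 5): e=[3,9,60] → X
    (2,2)@(5, 5): e=[-9,21,60] → .
  covered (9 px):
    . . X X X X X . . . .
    . X X X . . . . . . .
    . X . . . . . . . . .
    . . . . . . . . . . .

Z-buffer (winner per pixel, '.' = empty):
  . . 2 2 2 2 2 . . . .
  . 2 2 2 . . 1 1 1 1 .
  . 2 . . . . . . . . .
  . . . . . . . . . . .

Answer: 1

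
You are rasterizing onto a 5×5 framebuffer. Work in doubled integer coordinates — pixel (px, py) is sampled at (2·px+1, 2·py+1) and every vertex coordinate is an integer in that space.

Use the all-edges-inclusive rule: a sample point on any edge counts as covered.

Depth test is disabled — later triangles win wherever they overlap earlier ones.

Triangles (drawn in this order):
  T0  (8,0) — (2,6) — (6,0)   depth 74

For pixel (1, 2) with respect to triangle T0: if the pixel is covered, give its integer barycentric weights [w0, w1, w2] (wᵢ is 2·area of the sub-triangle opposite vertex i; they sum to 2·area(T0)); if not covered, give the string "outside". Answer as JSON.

T0:
  2·area = 12
  edge (8, 0)→(2, 6): d=(-6,6) inclusive
  edge (2, 6)→(6, 0): d=(4,-6) inclusive
  edge (6, 0)→(8, 0): d=(2,0) inclusive
    (3,0)@(7, 1): e=[0,10,2] → X  [on edge]
    (4,0)@(9, 1): e=[-12,22,2] → .
    (2,1)@(5, 3): e=[0,6,6] → X  [on edge]
    (3,1)@(7, 3): e=[-12,18,6] → .
    (1,2)@(3, 5): e=[0,2,10] → X  [on edge]
    (2,2)@(5, 5): e=[-12,14,10] → .
    (0,3)@(1, 7): e=[0,-2,14] → .  [on edge]
    (1,3)@(3, 7): e=[-12,10,14] → .
  covered (3 px):
    . . . X .
    . . X . .
    . X . . .
    . . . . .
    . . . . .

Answer: [2,10,0]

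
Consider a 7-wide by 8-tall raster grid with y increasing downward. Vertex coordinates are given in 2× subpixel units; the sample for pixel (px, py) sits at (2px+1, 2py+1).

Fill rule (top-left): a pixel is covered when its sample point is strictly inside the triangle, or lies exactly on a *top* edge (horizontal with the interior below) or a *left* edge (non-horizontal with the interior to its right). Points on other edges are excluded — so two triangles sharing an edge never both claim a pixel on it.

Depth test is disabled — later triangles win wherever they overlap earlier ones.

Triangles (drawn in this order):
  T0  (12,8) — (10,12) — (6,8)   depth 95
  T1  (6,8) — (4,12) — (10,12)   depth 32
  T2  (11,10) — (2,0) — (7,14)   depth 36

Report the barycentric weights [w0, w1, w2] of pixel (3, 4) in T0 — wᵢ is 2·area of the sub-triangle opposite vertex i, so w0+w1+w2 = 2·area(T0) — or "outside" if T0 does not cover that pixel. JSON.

T0:
  2·area = 24
  edge (12, 8)→(10, 12): d=(-2,4) right/bottom  bias=-1
  edge (10, 12)→(6, 8): d=(-4,-4) top-left  bias=+0
  edge (6, 8)→(12, 8): d=(6,0) top-left  bias=+0
    (0,1)@(1, 3): e=[54,0,-30] → ·  [on edge]
    (1,2)@(3, 5): e=[42,0,-18] → ·  [on edge]
    (2,3)@(5, 7): e=[30,0,-6] → ·  [on edge]
    (3,4)@(7, 9): e=[18,0,6] → #  [on edge]
    (4,4)@(9, 9): e=[10,8,6] → #
    (5,4)@(11, 9): e=[2,16,6] → #
    (6,4)@(13, 9): e=[-6,24,6] → ·
    (3,5)@(7, 11): e=[14,-8,18] → ·
    (4,5)@(9, 11): e=[6,0,18] → #  [on edge]
    (5,5)@(11, 11): e=[-2,8,18] → ·
    (4,6)@(9, 13): e=[2,-8,30] → ·
    (5,6)@(11, 13): e=[-6,0,30] → ·  [on edge]
    (6,7)@(13, 15): e=[-18,0,42] → ·  [on edge]
  covered (4 px):
    · · · · · · ·
    · · · · · · ·
    · · · · · · ·
    · · · · · · ·
    · · · # # # ·
    · · · · # · ·
    · · · · · · ·
    · · · · · · ·
T1:
  2·area = 24  (B↔C swapped to make it positive)
  edge (6, 8)→(10, 12): d=(4,4) right/bottom  bias=-1
  edge (10, 12)→(4, 12): d=(-6,0) right/bottom  bias=-1
  edge (4, 12)→(6, 8): d=(2,-4) top-left  bias=+0
    (0,1)@(1, 3): e=[0,54,-30] → ·  [on edge]
    (1,2)@(3, 5): e=[0,42,-18] → ·  [on edge]
    (2,3)@(5, 7): e=[0,30,-6] → ·  [on edge]
    (3,4)@(7, 9): e=[0,18,6] → ·  [on edge]
    (2,5)@(5, 11): e=[16,6,2] → #
    (3,5)@(7, 11): e=[8,6,10] → #
    (4,5)@(9, 11): e=[0,6,18] → ·  [on edge]
    (2,6)@(5, 13): e=[24,-6,6] → ·
    (3,6)@(7, 13): e=[16,-6,14] → ·
    (5,6)@(11, 13): e=[0,-6,30] → ·  [on edge]
    (6,7)@(13, 15): e=[0,-18,42] → ·  [on edge]
  covered (2 px):
    · · · · · · ·
    · · · · · · ·
    · · · · · · ·
    · · · · · · ·
    · · · · · · ·
    · · # # · · ·
    · · · · · · ·
    · · · · · · ·
T2:
  2·area = 76  (B↔C swapped to make it positive)
  edge (11, 10)→(7, 14): d=(-4,4) right/bottom  bias=-1
  edge (7, 14)→(2, 0): d=(-5,-14) top-left  bias=+0
  edge (2, 0)→(11, 10): d=(9,10) right/bottom  bias=-1
    (2,2)@(5, 5): e=[44,17,15] → #
    (3,2)@(7, 5): e=[36,45,-5] → ·
    (2,3)@(5, 7): e=[36,7,33] → #
    (3,3)@(7, 7): e=[28,35,13] → #
    (4,3)@(9, 7): e=[20,63,-7] → ·
    (2,4)@(5, 9): e=[28,-3,51] → ·
    (3,4)@(7, 9): e=[20,25,31] → #
    (4,4)@(9, 9): e=[12,53,11] → #
    (5,4)@(11, 9): e=[4,81,-9] → ·
    (3,5)@(7, 11): e=[12,15,49] → #
    (5,5)@(11, 11): e=[-4,71,9] → ·
    (3,6)@(7, 13): e=[4,5,67] → #
  covered (8 px):
    · · · · · · ·
    · · · · · · ·
    · · # · · · ·
    · · # # · · ·
    · · · # # · ·
    · · · # # · ·
    · · · # · · ·
    · · · · · · ·

Answer: [0,6,18]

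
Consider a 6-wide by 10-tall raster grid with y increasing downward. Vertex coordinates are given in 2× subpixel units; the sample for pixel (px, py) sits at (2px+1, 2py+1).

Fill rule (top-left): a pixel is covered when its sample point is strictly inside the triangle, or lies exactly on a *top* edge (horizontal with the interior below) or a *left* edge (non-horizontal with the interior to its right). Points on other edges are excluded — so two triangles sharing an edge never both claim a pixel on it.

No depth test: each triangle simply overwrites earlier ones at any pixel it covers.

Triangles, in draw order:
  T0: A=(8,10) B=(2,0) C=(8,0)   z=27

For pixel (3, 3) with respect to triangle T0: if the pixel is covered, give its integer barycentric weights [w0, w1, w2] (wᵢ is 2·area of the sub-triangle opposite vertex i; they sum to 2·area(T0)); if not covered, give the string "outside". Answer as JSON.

T0:
  2·area = 60
  edge (8, 10)→(2, 0): d=(-6,-10) top-left  bias=+0
  edge (2, 0)→(8, 0): d=(6,0) top-left  bias=+0
  edge (8, 0)→(8, 10): d=(0,10) right/bottom  bias=-1
    (1,0)@(3, 1): e=[4,6,50] → X
    (2,0)@(5, 1): e=[24,6,30] → X
    (3,0)@(7, 1): e=[44,6,10] → X
    (4,0)@(9, 1): e=[64,6,-10] → .
    (1,1)@(3, 3): e=[-8,18,50] → .
    (2,1)@(5, 3): e=[12,18,30] → X
    (4,1)@(9, 3): e=[52,18,-10] → .
    (2,2)@(5, 5): e=[0,30,30] → X  [on edge]
    (4,2)@(9, 5): e=[40,30,-10] → .
    (2,3)@(5, 7): e=[-12,42,30] → .
    (3,3)@(7, 7): e=[8,42,10] → X
    (4,3)@(9, 7): e=[28,42,-10] → .
    (5,7)@(11, 15): e=[0,90,-30] → .  [on edge]
  covered (8 px):
    . X X X . .
    . . X X . .
    . . X X . .
    . . . X . .
    . . . . . .
    . . . . . .
    . . . . . .
    . . . . . .
    . . . . . .
    . . . . . .

Result: [42,10,8]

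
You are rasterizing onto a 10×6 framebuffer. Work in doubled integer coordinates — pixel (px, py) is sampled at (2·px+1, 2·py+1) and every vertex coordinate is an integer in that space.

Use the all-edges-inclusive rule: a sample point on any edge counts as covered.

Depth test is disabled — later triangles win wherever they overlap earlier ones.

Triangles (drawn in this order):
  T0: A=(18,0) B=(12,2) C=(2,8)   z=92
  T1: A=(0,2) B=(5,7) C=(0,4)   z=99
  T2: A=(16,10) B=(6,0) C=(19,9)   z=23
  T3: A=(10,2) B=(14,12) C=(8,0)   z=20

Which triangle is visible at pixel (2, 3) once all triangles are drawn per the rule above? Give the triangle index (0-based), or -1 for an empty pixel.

T0:
  2·area = 16  (B↔C swapped to make it positive)
  edge (18, 0)→(2, 8): d=(-16,8) inclusive
  edge (2, 8)→(12, 2): d=(10,-6) inclusive
  edge (12, 2)→(18, 0): d=(6,-2) inclusive
    (7,0)@(15, 1): e=[8,8,0] → X  [on edge]
    (8,0)@(17, 1): e=[-8,20,4] → .
    (4,1)@(9, 3): e=[24,-8,0] → .  [on edge]
    (5,1)@(11, 3): e=[8,4,4] → X
    (6,1)@(13, 3): e=[-8,16,8] → .
    (7,1)@(15, 3): e=[-24,28,12] → .
    (1,2)@(3, 5): e=[40,-24,0] → .  [on edge]
    (3,2)@(7, 5): e=[8,0,8] → X  [on edge]
    (4,2)@(9, 5): e=[-8,12,12] → .
    (5,2)@(11, 5): e=[-24,24,16] → .
    (3,3)@(7, 7): e=[-24,20,20] → .
  covered (3 px):
    . . . . . . . X . .
    . . . . . X . . . .
    . . . X . . . . . .
    . . . . . . . . . .
    . . . . . . . . . .
    . . . . . . . . . .
T1:
  2·area = 10
  edge (0, 2)→(5, 7): d=(5,5) inclusive
  edge (5, 7)→(0, 4): d=(-5,-3) inclusive
  edge (0, 4)→(0, 2): d=(0,-2) inclusive
    (0,1)@(1, 3): e=[0,8,2] → X  [on edge]
    (1,1)@(3, 3): e=[-10,14,6] → .
    (0,2)@(1, 5): e=[10,-2,2] → .
    (1,2)@(3, 5): e=[0,4,6] → X  [on edge]
    (2,2)@(5, 5): e=[-10,10,10] → .
    (1,3)@(3, 7): e=[10,-6,6] → .
    (2,3)@(5, 7): e=[0,0,10] → X  [on edge]
    (3,3)@(7, 7): e=[-10,6,14] → .
    (2,4)@(5, 9): e=[10,-10,10] → .
    (3,4)@(7, 9): e=[0,-4,14] → .  [on edge]
    (4,5)@(9, 11): e=[0,-8,18] → .  [on edge]
  covered (3 px):
    . . . . . . . . . .
    X . . . . . . . . .
    . X . . . . . . . .
    . . X . . . . . . .
    . . . . . . . . . .
    . . . . . . . . . .
T2:
  2·area = 40
  edge (16, 10)→(6, 0): d=(-10,-10) inclusive
  edge (6, 0)→(19, 9): d=(13,9) inclusive
  edge (19, 9)→(16, 10): d=(-3,1) inclusive
    (3,0)@(7, 1): e=[0,4,36] → X  [on edge]
    (4,0)@(9, 1): e=[20,-14,34] → .
    (3,1)@(7, 3): e=[-20,30,30] → .
    (4,1)@(9, 3): e=[0,12,28] → X  [on edge]
    (5,1)@(11, 3): e=[20,-6,26] → .
    (4,2)@(9, 5): e=[-20,38,22] → .
    (5,2)@(11, 5): e=[0,20,20] → X  [on edge]
    (6,2)@(13, 5): e=[20,2,18] → X
    (7,2)@(15, 5): e=[40,-16,16] → .
    (5,3)@(11, 7): e=[-20,46,14] → .
    (6,3)@(13, 7): e=[0,28,12] → X  [on edge]
    (7,3)@(15, 7): e=[20,10,10] → X
    (7,4)@(15, 9): e=[0,36,4] → X  [on edge]
    (9,4)@(19, 9): e=[40,0,0] → X  [on edge]
    (6,5)@(13, 11): e=[-40,80,0] → .  [on edge]
    (8,5)@(17, 11): e=[0,44,-4] → .  [on edge]
  covered (9 px):
    . . . X . . . . . .
    . . . . X . . . . .
    . . . . . X X . . .
    . . . . . . X X . .
    . . . . . . . X X X
    . . . . . . . . . .
T3:
  2·area = 12
  edge (10, 2)→(14, 12): d=(4,10) inclusive
  edge (14, 12)→(8, 0): d=(-6,-12) inclusive
  edge (8, 0)→(10, 2): d=(2,2) inclusive
    (4,0)@(9, 1): e=[6,6,0] → X  [on edge]
    (5,0)@(11, 1): e=[-14,30,-4] → .
    (4,1)@(9, 3): e=[14,-6,4] → .
    (5,1)@(11, 3): e=[-6,18,0] → .  [on edge]
    (5,2)@(11, 5): e=[2,6,4] → X
    (6,2)@(13, 5): e=[-18,30,0] → .  [on edge]
    (5,3)@(11, 7): e=[10,-6,8] → .
    (7,3)@(15, 7): e=[-30,42,0] → .  [on edge]
    (8,4)@(17, 9): e=[-42,54,0] → .  [on edge]
    (9,5)@(19, 11): e=[-54,66,0] → .  [on edge]
  covered (2 px):
    . . . . X . . . . .
    . . . . . . . . . .
    . . . . . X . . . .
    . . . . . . . . . .
    . . . . . . . . . .
    . . . . . . . . . .

Z-buffer (winner per pixel, '.' = empty):
  . . . 2 3 . . 0 . .
  1 . . . 2 0 . . . .
  . 1 . 0 . 3 2 . . .
  . . 1 . . . 2 2 . .
  . . . . . . . 2 2 2
  . . . . . . . . . .

Answer: 1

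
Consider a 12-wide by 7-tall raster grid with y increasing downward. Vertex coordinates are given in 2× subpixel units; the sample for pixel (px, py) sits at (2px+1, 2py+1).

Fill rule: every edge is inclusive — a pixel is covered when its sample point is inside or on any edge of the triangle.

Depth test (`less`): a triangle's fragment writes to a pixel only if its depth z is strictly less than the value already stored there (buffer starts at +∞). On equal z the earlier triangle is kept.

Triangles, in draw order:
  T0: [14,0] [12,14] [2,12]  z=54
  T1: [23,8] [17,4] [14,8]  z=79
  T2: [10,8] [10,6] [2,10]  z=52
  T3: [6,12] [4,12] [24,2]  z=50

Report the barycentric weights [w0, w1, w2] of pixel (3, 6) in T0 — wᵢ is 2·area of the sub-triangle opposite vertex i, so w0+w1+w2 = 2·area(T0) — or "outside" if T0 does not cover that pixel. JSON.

T0:
  2·area = 144
  edge (14, 0)→(12, 14): d=(-2,14) inclusive
  edge (12, 14)→(2, 12): d=(-10,-2) inclusive
  edge (2, 12)→(14, 0): d=(12,-12) inclusive
    (6,0)@(13, 1): e=[12,132,0] → █  [on edge]
    (7,0)@(15, 1): e=[-16,136,24] → ·
    (5,1)@(11, 3): e=[36,108,0] → █  [on edge]
    (7,1)@(15, 3): e=[-20,116,48] → ·
    (4,2)@(9, 5): e=[60,84,0] → █  [on edge]
    (7,2)@(15, 5): e=[-24,96,72] → ·
    (3,3)@(7, 7): e=[84,60,0] → █  [on edge]
    (6,3)@(13, 7): e=[0,72,72] → █  [on edge]
    (7,3)@(15, 7): e=[-28,76,96] → ·
    (2,4)@(5, 9): e=[108,36,0] → █  [on edge]
    (6,4)@(13, 9): e=[-4,52,96] → ·
    (1,5)@(3, 11): e=[132,12,0] → █  [on edge]
    (0,6)@(1, 13): e=[156,-12,0] → ·  [on edge]
    (3,6)@(7, 13): e=[72,0,72] → █  [on edge]
  covered (22 px):
    · · · · · · █ · · · · ·
    · · · · · █ █ · · · · ·
    · · · · █ █ █ · · · · ·
    · · · █ █ █ █ · · · · ·
    · · █ █ █ █ · · · · · ·
    · █ █ █ █ █ · · · · · ·
    · · · █ █ █ · · · · · ·
T1:
  2·area = 36  (B↔C swapped to make it positive)
  edge (23, 8)→(14, 8): d=(-9,0) inclusive
  edge (14, 8)→(17, 4): d=(3,-4) inclusive
  edge (17, 4)→(23, 8): d=(6,4) inclusive
    (8,2)@(17, 5): e=[27,3,6] → █
    (9,2)@(19, 5): e=[27,11,-2] → ·
    (7,3)@(15, 7): e=[9,1,26] → █
    (9,3)@(19, 7): e=[9,17,10] → █
    (10,3)@(21, 7): e=[9,25,2] → █
    (11,3)@(23, 7): e=[9,33,-6] → ·
    (7,4)@(15, 9): e=[-9,7,38] → ·
    (8,4)@(17, 9): e=[-9,15,30] → ·
    (9,4)@(19, 9): e=[-9,23,22] → ·
    (10,4)@(21, 9): e=[-9,31,14] → ·
  covered (5 px):
    · · · · · · · · · · · ·
    · · · · · · · · · · · ·
    · · · · · · · · █ · · ·
    · · · · · · · █ █ █ █ ·
    · · · · · · · · · · · ·
    · · · · · · · · · · · ·
    · · · · · · · · · · · ·
T2:
  2·area = 16  (B↔C swapped to make it positive)
  edge (10, 8)→(2, 10): d=(-8,2) inclusive
  edge (2, 10)→(10, 6): d=(8,-4) inclusive
  edge (10, 6)→(10, 8): d=(0,2) inclusive
    (4,3)@(9, 7): e=[10,4,2] → █
    (5,3)@(11, 7): e=[6,12,-2] → ·
    (2,4)@(5, 9): e=[2,4,10] → █
    (3,4)@(7, 9): e=[-2,12,6] → ·
    (4,4)@(9, 9): e=[-6,20,2] → ·
    (2,5)@(5, 11): e=[-14,20,10] → ·
  covered (2 px):
    · · · · · · · · · · · ·
    · · · · · · · · · · · ·
    · · · · · · · · · · · ·
    · · · · █ · · · · · · ·
    · · █ · · · · · · · · ·
    · · · · · · · · · · · ·
    · · · · · · · · · · · ·
T3:
  2·area = 20
  edge (6, 12)→(4, 12): d=(-2,0) inclusive
  edge (4, 12)→(24, 2): d=(20,-10) inclusive
  edge (24, 2)→(6, 12): d=(-18,10) inclusive
    (7,3)@(15, 7): e=[10,10,0] → █  [on edge]
    (8,3)@(17, 7): e=[10,30,-20] → ·
    (5,4)@(11, 9): e=[6,10,4] → █
    (6,4)@(13, 9): e=[6,30,-16] → ·
    (7,4)@(15, 9): e=[6,50,-36] → ·
    (3,5)@(7, 11): e=[2,10,8] → █
    (4,5)@(9, 11): e=[2,30,-12] → ·
    (5,5)@(11, 11): e=[2,50,-32] → ·
    (3,6)@(7, 13): e=[-2,50,-28] → ·
  covered (3 px):
    · · · · · · · · · · · ·
    · · · · · · · · · · · ·
    · · · · · · · · · · · ·
    · · · · · · · █ · · · ·
    · · · · · █ · · · · · ·
    · · · █ · · · · · · · ·
    · · · · · · · · · · · ·

Final: [0,72,72]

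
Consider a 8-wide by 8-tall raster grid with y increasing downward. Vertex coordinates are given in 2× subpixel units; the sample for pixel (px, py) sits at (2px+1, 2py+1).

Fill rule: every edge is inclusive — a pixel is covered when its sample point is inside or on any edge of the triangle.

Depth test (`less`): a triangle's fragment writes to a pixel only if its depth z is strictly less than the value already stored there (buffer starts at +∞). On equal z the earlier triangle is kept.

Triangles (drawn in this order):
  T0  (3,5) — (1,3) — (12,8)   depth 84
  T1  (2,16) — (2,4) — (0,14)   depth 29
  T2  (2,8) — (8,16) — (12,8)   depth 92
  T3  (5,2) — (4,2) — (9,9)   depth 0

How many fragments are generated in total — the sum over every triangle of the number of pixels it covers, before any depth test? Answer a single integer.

T0:
  2·area = 12
  edge (3, 5)→(1, 3): d=(-2,-2) inclusive
  edge (1, 3)→(12, 8): d=(11,5) inclusive
  edge (12, 8)→(3, 5): d=(-9,-3) inclusive
    (0,1)@(1, 3): e=[0,0,12] → X  [on edge]
    (1,1)@(3, 3): e=[4,-10,18] → .
    (0,2)@(1, 5): e=[-4,22,-6] → .
    (1,2)@(3, 5): e=[0,12,0] → X  [on edge]
    (2,2)@(5, 5): e=[4,2,6] → X
    (3,2)@(7, 5): e=[8,-8,12] → .
    (1,3)@(3, 7): e=[-4,34,-18] → .
    (2,3)@(5, 7): e=[0,24,-12] → .  [on edge]
    (4,3)@(9, 7): e=[8,4,0] → X  [on edge]
    (5,3)@(11, 7): e=[12,-6,6] → .
    (3,4)@(7, 9): e=[0,36,-24] → .  [on edge]
    (4,4)@(9, 9): e=[4,26,-18] → .
    (7,4)@(15, 9): e=[16,-4,0] → .  [on edge]
    (4,5)@(9, 11): e=[0,48,-36] → .  [on edge]
    (5,6)@(11, 13): e=[0,60,-48] → .  [on edge]
    (6,7)@(13, 15): e=[0,72,-60] → .  [on edge]
  covered (4 px):
    . . . . . . . .
    X . . . . . . .
    . X X . . . . .
    . . . . X . . .
    . . . . . . . .
    . . . . . . . .
    . . . . . . . .
    . . . . . . . .
T1:
  2·area = 24  (B↔C swapped to make it positive)
  edge (2, 16)→(0, 14): d=(-2,-2) inclusive
  edge (0, 14)→(2, 4): d=(2,-10) inclusive
  edge (2, 4)→(2, 16): d=(0,12) inclusive
    (0,4)@(1, 9): e=[12,0,12] → X  [on edge]
    (1,4)@(3, 9): e=[16,20,-12] → .
    (0,5)@(1, 11): e=[8,4,12] → X
    (1,5)@(3, 11): e=[12,24,-12] → .
    (0,6)@(1, 13): e=[4,8,12] → X
    (1,6)@(3, 13): e=[8,28,-12] → .
    (0,7)@(1, 15): e=[0,12,12] → X  [on edge]
    (1,7)@(3, 15): e=[4,32,-12] → .
  covered (4 px):
    . . . . . . . .
    . . . . . . . .
    . . . . . . . .
    . . . . . . . .
    X . . . . . . .
    X . . . . . . .
    X . . . . . . .
    X . . . . . . .
T2:
  2·area = 80  (B↔C swapped to make it positive)
  edge (2, 8)→(12, 8): d=(10,0) inclusive
  edge (12, 8)→(8, 16): d=(-4,8) inclusive
  edge (8, 16)→(2, 8): d=(-6,-8) inclusive
    (1,4)@(3, 9): e=[10,68,2] → X
    (2,4)@(5, 9): e=[10,52,18] → X
    (3,4)@(7, 9): e=[10,36,34] → X
    (4,4)@(9, 9): e=[10,20,50] → X
    (5,4)@(11, 9): e=[10,4,66] → X
    (6,4)@(13, 9): e=[10,-12,82] → .
    (1,5)@(3, 11): e=[30,60,-10] → .
    (2,5)@(5, 11): e=[30,44,6] → X
    (5,5)@(11, 11): e=[30,-4,54] → .
    (2,6)@(5, 13): e=[50,36,-6] → .
    (3,6)@(7, 13): e=[50,20,10] → X
    (5,6)@(11, 13): e=[50,-12,42] → .
  covered (10 px):
    . . . . . . . .
    . . . . . . . .
    . . . . . . . .
    . . . . . . . .
    . X X X X X . .
    . . X X X . . .
    . . . X X . . .
    . . . . . . . .
T3:
  2·area = 7  (B↔C swapped to make it positive)
  edge (5, 2)→(9, 9): d=(4,7) inclusive
  edge (9, 9)→(4, 2): d=(-5,-7) inclusive
  edge (4, 2)→(5, 2): d=(1,0) inclusive
    (2,1)@(5, 3): e=[4,2,1] → X
    (3,1)@(7, 3): e=[-10,16,1] → .
    (2,2)@(5, 5): e=[12,-8,3] → .
    (4,4)@(9, 9): e=[0,0,7] → X  [on edge]
    (5,4)@(11, 9): e=[-14,14,7] → .
    (4,5)@(9, 11): e=[8,-10,9] → .
  covered (2 px):
    . . . . . . . .
    . . X . . . . .
    . . . . . . . .
    . . . . . . . .
    . . . . X . . .
    . . . . . . . .
    . . . . . . . .
    . . . . . . . .

Result: 20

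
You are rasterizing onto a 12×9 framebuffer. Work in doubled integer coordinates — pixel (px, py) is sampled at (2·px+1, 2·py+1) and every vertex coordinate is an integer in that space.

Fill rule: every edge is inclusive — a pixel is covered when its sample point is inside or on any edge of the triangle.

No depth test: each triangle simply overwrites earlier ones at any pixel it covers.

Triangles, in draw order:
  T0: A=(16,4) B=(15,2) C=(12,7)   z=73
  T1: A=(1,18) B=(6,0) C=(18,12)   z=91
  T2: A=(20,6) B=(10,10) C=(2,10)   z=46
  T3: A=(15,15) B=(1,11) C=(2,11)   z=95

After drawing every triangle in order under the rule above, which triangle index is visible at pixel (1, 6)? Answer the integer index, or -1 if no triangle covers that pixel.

T0:
  2·area = 11  (B↔C swapped to make it positive)
  edge (16, 4)→(12, 7): d=(-4,3) inclusive
  edge (12, 7)→(15, 2): d=(3,-5) inclusive
  edge (15, 2)→(16, 4): d=(1,2) inclusive
    (7,1)@(15, 3): e=[7,3,1] → #
    (8,1)@(17, 3): e=[1,13,-3] → ·
    (7,2)@(15, 5): e=[-1,9,3] → ·
  covered (1 px):
    · · · · · · · · · · · ·
    · · · · · · · # · · · ·
    · · · · · · · · · · · ·
    · · · · · · · · · · · ·
    · · · · · · · · · · · ·
    · · · · · · · · · · · ·
    · · · · · · · · · · · ·
    · · · · · · · · · · · ·
    · · · · · · · · · · · ·
T1:
  2·area = 276
  edge (1, 18)→(6, 0): d=(5,-18) inclusive
  edge (6, 0)→(18, 12): d=(12,12) inclusive
  edge (18, 12)→(1, 18): d=(-17,6) inclusive
    (3,0)@(7, 1): e=[23,0,253] → #  [on edge]
    (4,0)@(9, 1): e=[59,-24,241] → ·
    (3,1)@(7, 3): e=[33,24,219] → #
    (4,1)@(9, 3): e=[69,0,207] → #  [on edge]
    (5,1)@(11, 3): e=[105,-24,195] → ·
    (2,2)@(5, 5): e=[7,72,197] → #
    (5,2)@(11, 5): e=[115,0,161] → #  [on edge]
    (6,2)@(13, 5): e=[151,-24,149] → ·
    (2,3)@(5, 7): e=[17,96,163] → #
    (6,3)@(13, 7): e=[161,0,115] → #  [on edge]
    (7,3)@(15, 7): e=[197,-24,103] → ·
    (2,4)@(5, 9): e=[27,120,129] → #
    (7,4)@(15, 9): e=[207,0,69] → #  [on edge]
    (8,5)@(17, 11): e=[253,0,23] → #  [on edge]
    (9,6)@(19, 13): e=[299,0,-23] → ·  [on edge]
    (10,7)@(21, 15): e=[345,0,-69] → ·  [on edge]
    (11,8)@(23, 17): e=[391,0,-115] → ·  [on edge]
  covered (38 px):
    · · · # · · · · · · · ·
    · · · # # · · · · · · ·
    · · # # # # · · · · · ·
    · · # # # # # · · · · ·
    · · # # # # # # · · · ·
    · # # # # # # # # · · ·
    · # # # # # # # · · · ·
    · # # # # · · · · · · ·
    · # · · · · · · · · · ·
T2:
  2·area = 32
  edge (20, 6)→(10, 10): d=(-10,4) inclusive
  edge (10, 10)→(2, 10): d=(-8,0) inclusive
  edge (2, 10)→(20, 6): d=(18,-4) inclusive
    (8,3)@(17, 7): e=[2,24,6] → #
    (9,3)@(19, 7): e=[-6,24,14] → ·
    (3,4)@(7, 9): e=[22,8,2] → #
    (4,4)@(9, 9): e=[14,8,10] → #
    (5,4)@(11, 9): e=[6,8,18] → #
    (6,4)@(13, 9): e=[-2,8,26] → ·
    (8,4)@(17, 9): e=[-18,8,42] → ·
    (3,5)@(7, 11): e=[2,-8,38] → ·
    (4,5)@(9, 11): e=[-6,-8,46] → ·
    (5,5)@(11, 11): e=[-14,-8,54] → ·
  covered (4 px):
    · · · · · · · · · · · ·
    · · · · · · · · · · · ·
    · · · · · · · · · · · ·
    · · · · · · · · # · · ·
    · · · # # # · · · · · ·
    · · · · · · · · · · · ·
    · · · · · · · · · · · ·
    · · · · · · · · · · · ·
    · · · · · · · · · · · ·
T3:
  2·area = 4
  edge (15, 15)→(1, 11): d=(-14,-4) inclusive
  edge (1, 11)→(2, 11): d=(1,0) inclusive
  edge (2, 11)→(15, 15): d=(13,4) inclusive
    (0,5)@(1, 11): e=[0,0,4] → #  [on edge]
    (1,5)@(3, 11): e=[8,0,-4] → ·  [on edge]
    (2,5)@(5, 11): e=[16,0,-12] → ·  [on edge]
    (3,5)@(7, 11): e=[24,0,-20] → ·  [on edge]
    (4,5)@(9, 11): e=[32,0,-28] → ·  [on edge]
    (5,5)@(11, 11): e=[40,0,-36] → ·  [on edge]
    (6,5)@(13, 11): e=[48,0,-44] → ·  [on edge]
    (7,5)@(15, 11): e=[56,0,-52] → ·  [on edge]
    (8,5)@(17, 11): e=[64,0,-60] → ·  [on edge]
    (9,5)@(19, 11): e=[72,0,-68] → ·  [on edge]
    (10,5)@(21, 11): e=[80,0,-76] → ·  [on edge]
    (11,5)@(23, 11): e=[88,0,-84] → ·  [on edge]
    (7,7)@(15, 15): e=[0,4,0] → #  [on edge]
  covered (2 px):
    · · · · · · · · · · · ·
    · · · · · · · · · · · ·
    · · · · · · · · · · · ·
    · · · · · · · · · · · ·
    · · · · · · · · · · · ·
    # · · · · · · · · · · ·
    · · · · · · · · · · · ·
    · · · · · · · # · · · ·
    · · · · · · · · · · · ·

Z-buffer (winner per pixel, '.' = empty):
  . . . 1 . . . . . . . .
  . . . 1 1 . . 0 . . . .
  . . 1 1 1 1 . . . . . .
  . . 1 1 1 1 1 . 2 . . .
  . . 1 2 2 2 1 1 . . . .
  3 1 1 1 1 1 1 1 1 . . .
  . 1 1 1 1 1 1 1 . . . .
  . 1 1 1 1 . . 3 . . . .
  . 1 . . . . . . . . . .

Answer: 1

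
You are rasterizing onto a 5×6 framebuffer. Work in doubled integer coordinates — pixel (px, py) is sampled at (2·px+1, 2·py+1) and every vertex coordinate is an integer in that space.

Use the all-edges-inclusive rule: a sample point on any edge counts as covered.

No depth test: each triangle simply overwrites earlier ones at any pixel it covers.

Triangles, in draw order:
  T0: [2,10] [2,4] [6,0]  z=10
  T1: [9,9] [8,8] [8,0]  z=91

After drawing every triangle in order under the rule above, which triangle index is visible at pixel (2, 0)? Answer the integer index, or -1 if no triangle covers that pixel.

T0:
  2·area = 24
  edge (2, 10)→(2, 4): d=(0,-6) inclusive
  edge (2, 4)→(6, 0): d=(4,-4) inclusive
  edge (6, 0)→(2, 10): d=(-4,10) inclusive
    (2,0)@(5, 1): e=[18,0,6] → █  [on edge]
    (3,0)@(7, 1): e=[30,8,-14] → ·
    (1,1)@(3, 3): e=[6,0,18] → █  [on edge]
    (2,1)@(5, 3): e=[18,8,-2] → ·
    (0,2)@(1, 5): e=[-6,0,30] → ·  [on edge]
    (1,2)@(3, 5): e=[6,8,10] → █
    (2,2)@(5, 5): e=[18,16,-10] → ·
    (1,3)@(3, 7): e=[6,16,2] → █
    (2,3)@(5, 7): e=[18,24,-18] → ·
    (1,4)@(3, 9): e=[6,24,-6] → ·
  covered (4 px):
    · · █ · ·
    · █ · · ·
    · █ · · ·
    · █ · · ·
    · · · · ·
    · · · · ·
T1:
  2·area = 8
  edge (9, 9)→(8, 8): d=(-1,-1) inclusive
  edge (8, 8)→(8, 0): d=(0,-8) inclusive
  edge (8, 0)→(9, 9): d=(1,9) inclusive
    (0,0)@(1, 1): e=[0,-56,64] → ·  [on edge]
    (1,1)@(3, 3): e=[0,-40,48] → ·  [on edge]
    (2,2)@(5, 5): e=[0,-24,32] → ·  [on edge]
    (3,3)@(7, 7): e=[0,-8,16] → ·  [on edge]
    (4,4)@(9, 9): e=[0,8,0] → █  [on edge]
    (4,5)@(9, 11): e=[-2,8,2] → ·
  covered (1 px):
    · · · · ·
    · · · · ·
    · · · · ·
    · · · · ·
    · · · · █
    · · · · ·

Z-buffer (winner per pixel, '.' = empty):
  . . 0 . .
  . 0 . . .
  . 0 . . .
  . 0 . . .
  . . . . 1
  . . . . .

Answer: 0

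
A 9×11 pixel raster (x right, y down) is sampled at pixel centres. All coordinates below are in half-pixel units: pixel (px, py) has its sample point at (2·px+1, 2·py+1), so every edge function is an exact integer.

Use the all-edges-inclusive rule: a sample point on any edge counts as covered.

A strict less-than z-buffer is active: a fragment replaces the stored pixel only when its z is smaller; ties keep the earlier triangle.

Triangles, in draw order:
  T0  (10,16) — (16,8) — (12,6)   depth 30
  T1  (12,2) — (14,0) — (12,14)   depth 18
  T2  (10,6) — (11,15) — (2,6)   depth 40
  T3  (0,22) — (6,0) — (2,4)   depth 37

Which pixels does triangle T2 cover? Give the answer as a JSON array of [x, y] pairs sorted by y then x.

T0:
  2·area = 44  (B↔C swapped to make it positive)
  edge (10, 16)→(12, 6): d=(2,-10) inclusive
  edge (12, 6)→(16, 8): d=(4,2) inclusive
  edge (16, 8)→(10, 16): d=(-6,8) inclusive
    (6,0)@(13, 1): e=[0,-22,66] → .  [on edge]
    (6,3)@(13, 7): e=[12,2,30] → X
    (7,3)@(15, 7): e=[32,-2,14] → .
    (6,4)@(13, 9): e=[16,10,18] → X
    (7,4)@(15, 9): e=[36,6,2] → X
    (8,4)@(17, 9): e=[56,2,-14] → .
    (5,5)@(11, 11): e=[0,22,22] → X  [on edge]
    (7,5)@(15, 11): e=[40,14,-10] → .
    (5,6)@(11, 13): e=[4,30,10] → X
    (6,6)@(13, 13): e=[24,26,-6] → .
    (5,7)@(11, 15): e=[8,38,-2] → .
    (4,10)@(9, 21): e=[0,66,-22] → .  [on edge]
  covered (6 px):
    . . . . . . . . .
    . . . . . . . . .
    . . . . . . . . .
    . . . . . . X . .
    . . . . . . X X .
    . . . . . X X . .
    . . . . . X . . .
    . . . . . . . . .
    . . . . . . . . .
    . . . . . . . . .
    . . . . . . . . .
T1:
  2·area = 24
  edge (12, 2)→(14, 0): d=(2,-2) inclusive
  edge (14, 0)→(12, 14): d=(-2,14) inclusive
  edge (12, 14)→(12, 2): d=(0,-12) inclusive
    (6,0)@(13, 1): e=[0,12,12] → X  [on edge]
    (7,0)@(15, 1): e=[4,-16,36] → .
    (5,1)@(11, 3): e=[0,36,-12] → .  [on edge]
    (6,1)@(13, 3): e=[4,8,12] → X
    (7,1)@(15, 3): e=[8,-20,36] → .
    (4,2)@(9, 5): e=[0,60,-36] → .  [on edge]
    (6,2)@(13, 5): e=[8,4,12] → X
    (7,2)@(15, 5): e=[12,-24,36] → .
    (3,3)@(7, 7): e=[0,84,-60] → .  [on edge]
    (6,3)@(13, 7): e=[12,0,12] → X  [on edge]
    (7,3)@(15, 7): e=[16,-28,36] → .
    (2,4)@(5, 9): e=[0,108,-84] → .  [on edge]
    (1,5)@(3, 11): e=[0,132,-108] → .  [on edge]
    (0,6)@(1, 13): e=[0,156,-132] → .  [on edge]
    (5,10)@(11, 21): e=[36,0,-12] → .  [on edge]
  covered (4 px):
    . . . . . . X . .
    . . . . . . X . .
    . . . . . . X . .
    . . . . . . X . .
    . . . . . . . . .
    . . . . . . . . .
    . . . . . . . . .
    . . . . . . . . .
    . . . . . . . . .
    . . . . . . . . .
    . . . . . . . . .
T2:
  2·area = 72
  edge (10, 6)→(11, 15): d=(1,9) inclusive
  edge (11, 15)→(2, 6): d=(-9,-9) inclusive
  edge (2, 6)→(10, 6): d=(8,0) inclusive
    (0,2)@(1, 5): e=[80,0,-8] → .  [on edge]
    (1,3)@(3, 7): e=[64,0,8] → X  [on edge]
    (2,3)@(5, 7): e=[46,18,8] → X
    (3,3)@(7, 7): e=[28,36,8] → X
    (4,3)@(9, 7): e=[10,54,8] → X
    (5,3)@(11, 7): e=[-8,72,8] → .
    (1,4)@(3, 9): e=[66,-18,24] → .
    (2,4)@(5, 9): e=[48,0,24] → X  [on edge]
    (5,4)@(11, 9): e=[-6,54,24] → .
    (2,5)@(5, 11): e=[50,-18,40] → .
    (3,5)@(7, 11): e=[32,0,40] → X  [on edge]
    (5,5)@(11, 11): e=[-4,36,40] → .
    (4,6)@(9, 13): e=[16,0,56] → X  [on edge]
    (5,7)@(11, 15): e=[0,0,72] → X  [on edge]
    (6,8)@(13, 17): e=[-16,0,88] → .  [on edge]
    (7,9)@(15, 19): e=[-32,0,104] → .  [on edge]
    (8,10)@(17, 21): e=[-48,0,120] → .  [on edge]
  covered (11 px):
    . . . . . . . . .
    . . . . . . . . .
    . . . . . . . . .
    . X X X X . . . .
    . . X X X . . . .
    . . . X X . . . .
    . . . . X . . . .
    . . . . . X . . .
    . . . . . . . . .
    . . . . . . . . .
    . . . . . . . . .
T3:
  2·area = 64  (B↔C swapped to make it positive)
  edge (0, 22)→(2, 4): d=(2,-18) inclusive
  edge (2, 4)→(6, 0): d=(4,-4) inclusive
  edge (6, 0)→(0, 22): d=(-6,22) inclusive
    (2,0)@(5, 1): e=[48,0,16] → X  [on edge]
    (3,0)@(7, 1): e=[84,8,-28] → .
    (1,1)@(3, 3): e=[16,0,48] → X  [on edge]
    (3,1)@(7, 3): e=[88,16,-40] → .
    (0,2)@(1, 5): e=[-16,0,80] → .  [on edge]
    (1,2)@(3, 5): e=[20,8,36] → X
    (2,2)@(5, 5): e=[56,16,-8] → .
    (1,3)@(3, 7): e=[24,16,24] → X
    (2,3)@(5, 7): e=[60,24,-20] → .
    (1,4)@(3, 9): e=[28,24,12] → X
    (2,4)@(5, 9): e=[64,32,-32] → .
    (1,5)@(3, 11): e=[32,32,0] → X  [on edge]
    (0,6)@(1, 13): e=[0,32,32] → X  [on edge]
  covered (10 px):
    . . X . . . . . .
    . X X . . . . . .
    . X . . . . . . .
    . X . . . . . . .
    . X . . . . . . .
    . X . . . . . . .
    X . . . . . . . .
    X . . . . . . . .
    X . . . . . . . .
    . . . . . . . . .
    . . . . . . . . .

Result: [[1,3],[2,3],[3,3],[4,3],[2,4],[3,4],[4,4],[3,5],[4,5],[4,6],[5,7]]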